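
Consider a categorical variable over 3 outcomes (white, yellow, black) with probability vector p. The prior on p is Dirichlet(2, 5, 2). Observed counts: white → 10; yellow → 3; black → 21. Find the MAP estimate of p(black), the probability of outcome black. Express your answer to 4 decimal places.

MAP estimate of p(black) = 0.5500

The posterior is Dirichlet(αᵢ + nᵢ) = Dirichlet(12, 8, 23).
For a Dirichlet(a₁,…,a_K) with all aᵢ > 1, the mode has j-th component (aⱼ − 1)/(Σaᵢ − K).
Here Σaᵢ = 43 and K = 3, so p(black) = (23 − 1)/(43 − 3) = 22/40 ≈ 0.5500.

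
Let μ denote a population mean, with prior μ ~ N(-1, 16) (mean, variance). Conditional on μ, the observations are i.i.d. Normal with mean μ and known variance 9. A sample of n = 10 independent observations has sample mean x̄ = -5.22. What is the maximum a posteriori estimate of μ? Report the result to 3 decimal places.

μ̂_MAP = -4.995

n = 10, x̄ = -5.22.
For a Normal prior and Normal likelihood with known variance, the posterior is Normal; its mode equals its mean, the precision-weighted average.
Prior precision 1/σ₀² = 1/16 = 0.0625; data precision n/σ² = 10/9.
μ̂ = (0.0625·(-1) + (10/9)·(-5.22)) / (0.0625 + 10/9) = (-5.8625)/(169/144) = -4221/845 ≈ -4.995.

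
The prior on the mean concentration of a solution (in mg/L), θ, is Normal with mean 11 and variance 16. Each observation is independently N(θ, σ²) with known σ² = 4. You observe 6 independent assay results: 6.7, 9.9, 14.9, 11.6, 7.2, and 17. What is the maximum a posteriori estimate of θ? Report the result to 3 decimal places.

θ̂_MAP = 11.208

n = 6; x̄ = (6.7 + 9.9 + 14.9 + 11.6 + 7.2 + 17)/6 = 67.3/6 = 673/60 ≈ 11.2167.
For a Normal prior and Normal likelihood with known variance, the posterior is Normal; its mode equals its mean, the precision-weighted average.
Prior precision 1/σ₀² = 1/16 = 0.0625; data precision n/σ² = 6/4 = 1.5.
θ̂ = (0.0625·11 + 1.5·(673/60)) / (0.0625 + 1.5) = 17.5125/1.5625 = 11.208.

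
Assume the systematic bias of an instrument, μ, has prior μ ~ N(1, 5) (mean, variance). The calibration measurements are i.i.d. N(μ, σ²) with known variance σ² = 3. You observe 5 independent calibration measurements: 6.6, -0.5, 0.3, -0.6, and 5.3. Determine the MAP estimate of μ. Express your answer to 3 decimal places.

n = 5; x̄ = (6.6 + (-0.5) + 0.3 + (-0.6) + 5.3)/5 = 11.1/5 = 2.22.
For a Normal prior and Normal likelihood with known variance, the posterior is Normal; its mode equals its mean, the precision-weighted average.
Prior precision 1/σ₀² = 1/5 = 0.2; data precision n/σ² = 5/3.
μ̂ = (0.2·1 + (5/3)·2.22) / (0.2 + 5/3) = 3.9/(28/15) = 117/56 ≈ 2.089.

μ̂_MAP = 2.089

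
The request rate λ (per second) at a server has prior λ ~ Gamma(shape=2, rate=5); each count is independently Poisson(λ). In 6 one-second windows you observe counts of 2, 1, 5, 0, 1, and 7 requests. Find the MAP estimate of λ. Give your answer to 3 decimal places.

λ̂_MAP = 1.545

Σxᵢ = 2+1+5+0+1+7 = 16, with n = 6.
Posterior ∝ λe^(−5λ) · λ^16e^(−6λ) = λ^17e^(−11λ), i.e. Gamma(shape=18, rate=11).
The mode of a Gamma(a, b) with a ≥ 1 (shape–rate) is (a−1)/b = 17/11 ≈ 1.545.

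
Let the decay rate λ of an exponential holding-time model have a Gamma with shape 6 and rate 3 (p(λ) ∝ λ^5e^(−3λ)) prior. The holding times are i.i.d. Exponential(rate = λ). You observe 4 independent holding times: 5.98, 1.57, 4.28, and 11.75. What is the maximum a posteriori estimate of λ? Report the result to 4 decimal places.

The Exponential(rate=λ) likelihood is ∝ λ^n e^(−λΣtᵢ). Here n = 4 and Σtᵢ = 5.98 + 1.57 + 4.28 + 11.75 = 23.58.
Posterior ∝ λ^5e^(−3λ) · λ^4e^(−23.58λ) = λ^9e^(−26.58λ), i.e. Gamma(10, 26.58).
Mode = (a−1)/b = 9/26.58 ≈ 0.3386.

λ̂_MAP = 0.3386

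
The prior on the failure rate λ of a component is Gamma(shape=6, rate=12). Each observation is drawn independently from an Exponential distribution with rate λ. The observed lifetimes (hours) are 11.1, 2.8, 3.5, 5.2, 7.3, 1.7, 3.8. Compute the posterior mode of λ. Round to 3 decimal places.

The Exponential(rate=λ) likelihood is ∝ λ^n e^(−λΣtᵢ). Here n = 7 and Σtᵢ = 11.1 + 2.8 + 3.5 + 5.2 + 7.3 + 1.7 + 3.8 = 35.4.
Posterior ∝ λ^5e^(−12λ) · λ^7e^(−35.4λ) = λ^12e^(−47.4λ), i.e. Gamma(13, 47.4).
Mode = (a−1)/b = 12/47.4 ≈ 0.253.

λ̂_MAP = 0.253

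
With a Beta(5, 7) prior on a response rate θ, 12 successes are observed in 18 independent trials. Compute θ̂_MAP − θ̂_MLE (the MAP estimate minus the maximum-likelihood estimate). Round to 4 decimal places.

MAP − MLE = -0.0952

Posterior is Beta(17, 13); MAP = (17−1)/(30−2) = 16/28 ≈ 0.57143.
MLE ignores the prior: θ̂_MLE = k/n = 12/18 ≈ 0.66667.
Difference = 16/28 − 12/18 = -2/21 ≈ -0.0952.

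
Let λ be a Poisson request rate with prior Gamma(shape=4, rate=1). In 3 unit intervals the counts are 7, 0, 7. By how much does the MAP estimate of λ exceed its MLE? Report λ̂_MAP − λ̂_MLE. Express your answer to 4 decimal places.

Σxᵢ = 14. Posterior is Gamma(18, 4); MAP = (18−1)/4 = 17/4 ≈ 4.25000.
MLE = x̄ = 14/3 ≈ 4.66667.
Difference = 17/4 − 14/3 = -5/12 ≈ -0.4167.

MAP − MLE = -0.4167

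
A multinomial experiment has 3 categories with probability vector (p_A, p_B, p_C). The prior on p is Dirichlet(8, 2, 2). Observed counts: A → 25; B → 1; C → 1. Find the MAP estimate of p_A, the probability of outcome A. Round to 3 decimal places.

The posterior is Dirichlet(αᵢ + nᵢ) = Dirichlet(33, 3, 3).
For a Dirichlet(a₁,…,a_K) with all aᵢ > 1, the mode has j-th component (aⱼ − 1)/(Σaᵢ − K).
Here Σaᵢ = 39 and K = 3, so p_A = (33 − 1)/(39 − 3) = 32/36 ≈ 0.889.

MAP estimate of p_A = 0.889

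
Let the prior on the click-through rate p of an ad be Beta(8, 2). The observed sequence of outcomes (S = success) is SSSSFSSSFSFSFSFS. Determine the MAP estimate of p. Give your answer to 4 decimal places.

Prior: Beta(8, 2).
Data: 11 successes in 16 trials (from the sequence). The binomial likelihood contributes p^11(1−p)^5, so the posterior is Beta(8+11, 2+5) = Beta(19, 7).
For Beta(a, b) with a, b > 1 the mode is (a−1)/(a+b−2) = 18/24 ≈ 0.7500.

p̂_MAP = 0.7500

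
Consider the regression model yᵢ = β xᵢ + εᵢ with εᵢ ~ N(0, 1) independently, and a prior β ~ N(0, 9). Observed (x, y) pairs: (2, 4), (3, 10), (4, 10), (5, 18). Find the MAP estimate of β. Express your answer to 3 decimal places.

β̂_MAP = 3.105

log p(β | y) = −Σ(yᵢ − βxᵢ)²/(2·1) − β²/(2·9) + const.
Setting the derivative to zero: Σxᵢ(yᵢ − βxᵢ)/1 − β/9 = 0, so β = Σxᵢyᵢ / (Σxᵢ² + σ²/τ²).
Σxᵢyᵢ = 2·4 + 3·10 + 4·10 + 5·18 = 168; Σxᵢ² = 54; σ²/τ² = 1/9.
β̂_MAP = 168 / (54 + 1/9) = 168/(487/9) = 1512/487 ≈ 3.105.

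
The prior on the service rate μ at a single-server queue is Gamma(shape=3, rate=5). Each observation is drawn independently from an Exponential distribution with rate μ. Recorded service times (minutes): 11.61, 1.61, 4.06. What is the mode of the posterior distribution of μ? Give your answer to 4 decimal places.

μ̂_MAP = 0.2244

The Exponential(rate=μ) likelihood is ∝ μ^n e^(−μΣtᵢ). Here n = 3 and Σtᵢ = 11.61 + 1.61 + 4.06 = 17.28.
Posterior ∝ μ^2e^(−5μ) · μ^3e^(−17.28μ) = μ^5e^(−22.28μ), i.e. Gamma(6, 22.28).
Mode = (a−1)/b = 5/22.28 ≈ 0.2244.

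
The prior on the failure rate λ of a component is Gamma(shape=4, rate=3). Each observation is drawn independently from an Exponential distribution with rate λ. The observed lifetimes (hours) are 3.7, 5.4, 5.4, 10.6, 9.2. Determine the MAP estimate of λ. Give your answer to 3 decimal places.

λ̂_MAP = 0.214

The Exponential(rate=λ) likelihood is ∝ λ^n e^(−λΣtᵢ). Here n = 5 and Σtᵢ = 3.7 + 5.4 + 5.4 + 10.6 + 9.2 = 34.3.
Posterior ∝ λ^3e^(−3λ) · λ^5e^(−34.3λ) = λ^8e^(−37.3λ), i.e. Gamma(9, 37.3).
Mode = (a−1)/b = 8/37.3 ≈ 0.214.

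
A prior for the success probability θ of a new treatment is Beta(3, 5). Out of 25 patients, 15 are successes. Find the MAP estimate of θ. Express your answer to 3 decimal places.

θ̂_MAP = 0.548

Prior: Beta(3, 5).
Data: 15 successes in 25 trials. The binomial likelihood contributes θ^15(1−θ)^10, so the posterior is Beta(3+15, 5+10) = Beta(18, 15).
For Beta(a, b) with a, b > 1 the mode is (a−1)/(a+b−2) = 17/31 ≈ 0.548.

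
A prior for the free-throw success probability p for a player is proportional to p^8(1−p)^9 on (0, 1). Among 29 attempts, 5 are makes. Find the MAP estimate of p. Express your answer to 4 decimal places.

The prior density ∝ p^8(1−p)^9 is the kernel of Beta(9, 10).
Data: 5 successes in 29 trials. The binomial likelihood contributes p^5(1−p)^24, so the posterior is Beta(9+5, 10+24) = Beta(14, 34).
For Beta(a, b) with a, b > 1 the mode is (a−1)/(a+b−2) = 13/46 ≈ 0.2826.

p̂_MAP = 0.2826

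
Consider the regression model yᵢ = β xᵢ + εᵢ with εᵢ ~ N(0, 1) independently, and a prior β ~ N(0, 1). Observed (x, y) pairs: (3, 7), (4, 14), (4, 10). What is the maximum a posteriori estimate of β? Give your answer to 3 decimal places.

β̂_MAP = 2.786

log p(β | y) = −Σ(yᵢ − βxᵢ)²/(2·1) − β²/(2·1) + const.
Setting the derivative to zero: Σxᵢ(yᵢ − βxᵢ)/1 − β/1 = 0, so β = Σxᵢyᵢ / (Σxᵢ² + σ²/τ²).
Σxᵢyᵢ = 3·7 + 4·14 + 4·10 = 117; Σxᵢ² = 41; σ²/τ² = 1.
β̂_MAP = 117 / (41 + 1) = 117/42 ≈ 2.786.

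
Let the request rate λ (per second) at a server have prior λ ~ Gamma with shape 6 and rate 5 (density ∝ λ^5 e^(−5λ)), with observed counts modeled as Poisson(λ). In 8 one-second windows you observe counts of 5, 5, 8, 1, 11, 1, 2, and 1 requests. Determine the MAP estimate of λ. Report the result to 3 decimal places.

Σxᵢ = 5+5+8+1+11+1+2+1 = 34, with n = 8.
Posterior ∝ λ^5e^(−5λ) · λ^34e^(−8λ) = λ^39e^(−13λ), i.e. Gamma(shape=40, rate=13).
The mode of a Gamma(a, b) with a ≥ 1 (shape–rate) is (a−1)/b = 39/13 ≈ 3.000.

λ̂_MAP = 3.000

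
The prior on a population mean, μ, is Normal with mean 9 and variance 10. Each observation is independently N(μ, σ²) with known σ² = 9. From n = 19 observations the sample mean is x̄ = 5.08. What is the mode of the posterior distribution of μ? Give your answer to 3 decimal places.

μ̂_MAP = 5.257

n = 19, x̄ = 5.08.
For a Normal prior and Normal likelihood with known variance, the posterior is Normal; its mode equals its mean, the precision-weighted average.
Prior precision 1/σ₀² = 1/10 = 0.1; data precision n/σ² = 19/9.
μ̂ = (0.1·9 + (19/9)·5.08) / (0.1 + 19/9) = (5231/450)/(199/90) = 5231/995 ≈ 5.257.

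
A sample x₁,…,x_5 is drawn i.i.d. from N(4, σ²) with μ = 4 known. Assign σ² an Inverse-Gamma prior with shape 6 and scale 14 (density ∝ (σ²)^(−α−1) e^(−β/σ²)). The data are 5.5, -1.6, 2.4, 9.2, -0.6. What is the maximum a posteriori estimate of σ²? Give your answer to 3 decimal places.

Sum of squared deviations about the known mean: SS = (5.5−4)² + (-1.6−4)² + (2.4−4)² + (9.2−4)² + (-0.6−4)² = 84.37.
The Normal likelihood contributes (σ²)^(−n/2) exp(−SS/(2σ²)), so the posterior is Inverse-Gamma(α + n/2, β + SS/2) = Inverse-Gamma(8.5, 56.185).
The mode of Inverse-Gamma(a, b) is b/(a+1) = 56.185/9.5 ≈ 5.914.

σ̂²_MAP = 5.914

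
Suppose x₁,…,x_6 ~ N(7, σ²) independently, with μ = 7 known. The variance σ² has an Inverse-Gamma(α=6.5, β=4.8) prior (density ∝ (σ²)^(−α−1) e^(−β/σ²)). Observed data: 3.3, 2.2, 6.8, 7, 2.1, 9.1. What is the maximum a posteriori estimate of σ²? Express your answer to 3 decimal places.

Sum of squared deviations about the known mean: SS = (3.3−7)² + (2.2−7)² + (6.8−7)² + (7−7)² + (2.1−7)² + (9.1−7)² = 65.19.
The Normal likelihood contributes (σ²)^(−n/2) exp(−SS/(2σ²)), so the posterior is Inverse-Gamma(α + n/2, β + SS/2) = Inverse-Gamma(9.5, 37.395).
The mode of Inverse-Gamma(a, b) is b/(a+1) = 37.395/10.5 ≈ 3.561.

σ̂²_MAP = 3.561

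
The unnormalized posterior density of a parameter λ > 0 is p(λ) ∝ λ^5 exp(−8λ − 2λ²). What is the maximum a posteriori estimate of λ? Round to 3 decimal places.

λ̂_MAP = 0.500

ℓ'(λ) = 5/λ − 8 − 4λ. Setting this to zero and multiplying by λ: 4λ² + 8λ − 5 = 0.
λ = (−8 + √(8² + 4·4·5)) / (2·4) = (−8 + √144) / 8 = (−8 + 12)/8 = 1/2.
ℓ''(λ) = −5/λ² − 4 < 0, confirming a maximum.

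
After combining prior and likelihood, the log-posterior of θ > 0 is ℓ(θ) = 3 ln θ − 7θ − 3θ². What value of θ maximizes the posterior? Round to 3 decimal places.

θ̂_MAP = 0.333

ℓ'(θ) = 3/θ − 7 − 6θ. Setting this to zero and multiplying by θ: 6θ² + 7θ − 3 = 0.
θ = (−7 + √(7² + 4·6·3)) / (2·6) = (−7 + √121) / 12 = (−7 + 11)/12 = 1/3.
ℓ''(θ) = −3/θ² − 6 < 0, confirming a maximum.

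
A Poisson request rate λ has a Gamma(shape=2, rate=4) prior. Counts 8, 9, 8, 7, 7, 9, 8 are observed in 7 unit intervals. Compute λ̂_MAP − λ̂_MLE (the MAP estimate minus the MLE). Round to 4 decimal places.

MAP − MLE = -2.8182

Σxᵢ = 56. Posterior is Gamma(58, 11); MAP = (58−1)/11 = 57/11 ≈ 5.18182.
MLE = x̄ = 56/7 ≈ 8.00000.
Difference = 57/11 − 56/7 = -31/11 ≈ -2.8182.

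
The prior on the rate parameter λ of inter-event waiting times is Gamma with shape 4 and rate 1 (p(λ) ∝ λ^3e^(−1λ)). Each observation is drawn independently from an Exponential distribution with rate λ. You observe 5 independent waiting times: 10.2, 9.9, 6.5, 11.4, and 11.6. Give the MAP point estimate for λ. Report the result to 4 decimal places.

The Exponential(rate=λ) likelihood is ∝ λ^n e^(−λΣtᵢ). Here n = 5 and Σtᵢ = 10.2 + 9.9 + 6.5 + 11.4 + 11.6 = 49.6.
Posterior ∝ λ^3e^(−1λ) · λ^5e^(−49.6λ) = λ^8e^(−50.6λ), i.e. Gamma(9, 50.6).
Mode = (a−1)/b = 8/50.6 ≈ 0.1581.

λ̂_MAP = 0.1581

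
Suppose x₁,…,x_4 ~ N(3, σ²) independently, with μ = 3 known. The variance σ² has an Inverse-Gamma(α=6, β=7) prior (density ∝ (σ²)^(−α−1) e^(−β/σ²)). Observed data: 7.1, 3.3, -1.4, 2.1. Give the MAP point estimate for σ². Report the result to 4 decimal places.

σ̂²_MAP = 2.8372

Sum of squared deviations about the known mean: SS = (7.1−3)² + (3.3−3)² + (-1.4−3)² + (2.1−3)² = 37.07.
The Normal likelihood contributes (σ²)^(−n/2) exp(−SS/(2σ²)), so the posterior is Inverse-Gamma(α + n/2, β + SS/2) = Inverse-Gamma(8, 25.535).
The mode of Inverse-Gamma(a, b) is b/(a+1) = 25.535/9 ≈ 2.8372.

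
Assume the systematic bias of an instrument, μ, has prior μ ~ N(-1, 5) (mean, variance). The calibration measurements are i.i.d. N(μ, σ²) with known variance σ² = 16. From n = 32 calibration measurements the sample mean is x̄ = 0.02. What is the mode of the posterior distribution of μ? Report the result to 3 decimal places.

n = 32, x̄ = 0.02.
For a Normal prior and Normal likelihood with known variance, the posterior is Normal; its mode equals its mean, the precision-weighted average.
Prior precision 1/σ₀² = 1/5 = 0.2; data precision n/σ² = 32/16 = 2.
μ̂ = (0.2·(-1) + 2·0.02) / (0.2 + 2) = (-0.16)/2.2 = -4/55 ≈ -0.073.

μ̂_MAP = -0.073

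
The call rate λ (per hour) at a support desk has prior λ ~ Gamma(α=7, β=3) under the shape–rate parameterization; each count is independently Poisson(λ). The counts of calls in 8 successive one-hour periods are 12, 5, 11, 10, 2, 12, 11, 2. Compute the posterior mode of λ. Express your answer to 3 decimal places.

λ̂_MAP = 6.455

Σxᵢ = 12+5+11+10+2+12+11+2 = 65, with n = 8.
Posterior ∝ λ^6e^(−3λ) · λ^65e^(−8λ) = λ^71e^(−11λ), i.e. Gamma(shape=72, rate=11).
The mode of a Gamma(a, b) with a ≥ 1 (shape–rate) is (a−1)/b = 71/11 ≈ 6.455.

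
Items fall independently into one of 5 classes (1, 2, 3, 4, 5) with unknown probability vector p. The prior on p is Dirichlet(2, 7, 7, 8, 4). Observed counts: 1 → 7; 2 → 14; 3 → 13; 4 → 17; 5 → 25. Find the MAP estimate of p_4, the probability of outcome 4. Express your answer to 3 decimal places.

MAP estimate: 0.242

The posterior is Dirichlet(αᵢ + nᵢ) = Dirichlet(9, 21, 20, 25, 29).
For a Dirichlet(a₁,…,a_K) with all aᵢ > 1, the mode has j-th component (aⱼ − 1)/(Σaᵢ − K).
Here Σaᵢ = 104 and K = 5, so p_4 = (25 − 1)/(104 − 5) = 24/99 ≈ 0.242.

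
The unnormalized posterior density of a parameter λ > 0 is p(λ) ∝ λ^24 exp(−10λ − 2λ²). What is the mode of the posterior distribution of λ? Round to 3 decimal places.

ℓ'(λ) = 24/λ − 10 − 4λ. Setting this to zero and multiplying by λ: 4λ² + 10λ − 24 = 0.
λ = (−10 + √(10² + 4·4·24)) / (2·4) = (−10 + √484) / 8 = (−10 + 22)/8 = 3/2.
ℓ''(λ) = −24/λ² − 4 < 0, confirming a maximum.

λ̂_MAP = 1.500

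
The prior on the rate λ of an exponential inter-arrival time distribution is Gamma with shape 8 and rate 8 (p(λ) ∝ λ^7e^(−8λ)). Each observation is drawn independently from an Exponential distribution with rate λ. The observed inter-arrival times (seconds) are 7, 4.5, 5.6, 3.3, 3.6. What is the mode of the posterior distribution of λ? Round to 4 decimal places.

The Exponential(rate=λ) likelihood is ∝ λ^n e^(−λΣtᵢ). Here n = 5 and Σtᵢ = 7 + 4.5 + 5.6 + 3.3 + 3.6 = 24.
Posterior ∝ λ^7e^(−8λ) · λ^5e^(−24λ) = λ^12e^(−32λ), i.e. Gamma(13, 32).
Mode = (a−1)/b = 12/32 ≈ 0.3750.

λ̂_MAP = 0.3750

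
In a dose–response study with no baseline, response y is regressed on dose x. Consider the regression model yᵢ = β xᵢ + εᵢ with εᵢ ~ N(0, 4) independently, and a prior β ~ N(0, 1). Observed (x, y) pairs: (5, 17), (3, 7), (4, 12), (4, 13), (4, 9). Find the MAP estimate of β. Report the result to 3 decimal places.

β̂_MAP = 2.814

log p(β | y) = −Σ(yᵢ − βxᵢ)²/(2·4) − β²/(2·1) + const.
Setting the derivative to zero: Σxᵢ(yᵢ − βxᵢ)/4 − β/1 = 0, so β = Σxᵢyᵢ / (Σxᵢ² + σ²/τ²).
Σxᵢyᵢ = 5·17 + 3·7 + 4·12 + 4·13 + 4·9 = 242; Σxᵢ² = 82; σ²/τ² = 4.
β̂_MAP = 242 / (82 + 4) = 242/86 ≈ 2.814.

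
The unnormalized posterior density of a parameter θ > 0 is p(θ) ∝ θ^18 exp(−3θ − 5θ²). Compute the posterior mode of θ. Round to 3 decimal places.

θ̂_MAP = 1.200

ℓ'(θ) = 18/θ − 3 − 10θ. Setting this to zero and multiplying by θ: 10θ² + 3θ − 18 = 0.
θ = (−3 + √(3² + 4·10·18)) / (2·10) = (−3 + √729) / 20 = (−3 + 27)/20 = 6/5.
ℓ''(θ) = −18/θ² − 10 < 0, confirming a maximum.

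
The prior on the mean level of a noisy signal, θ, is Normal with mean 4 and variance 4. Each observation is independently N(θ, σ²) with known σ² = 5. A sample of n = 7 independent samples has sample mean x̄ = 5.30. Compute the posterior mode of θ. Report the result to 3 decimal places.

θ̂_MAP = 5.103

n = 7, x̄ = 5.30.
For a Normal prior and Normal likelihood with known variance, the posterior is Normal; its mode equals its mean, the precision-weighted average.
Prior precision 1/σ₀² = 1/4 = 0.25; data precision n/σ² = 7/5 = 1.4.
θ̂ = (0.25·4 + 1.4·5.3) / (0.25 + 1.4) = 8.42/1.65 = 842/165 ≈ 5.103.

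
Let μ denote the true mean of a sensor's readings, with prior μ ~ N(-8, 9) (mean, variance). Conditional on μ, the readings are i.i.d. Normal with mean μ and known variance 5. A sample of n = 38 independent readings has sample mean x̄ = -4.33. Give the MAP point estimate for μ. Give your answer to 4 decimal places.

n = 38, x̄ = -4.33.
For a Normal prior and Normal likelihood with known variance, the posterior is Normal; its mode equals its mean, the precision-weighted average.
Prior precision 1/σ₀² = 1/9; data precision n/σ² = 38/5 = 7.6.
μ̂ = ((1/9)·(-8) + 7.6·(-4.33)) / (1/9 + 7.6) = (-76043/2250)/(347/45) = -76043/17350 ≈ -4.3829.

μ̂_MAP = -4.3829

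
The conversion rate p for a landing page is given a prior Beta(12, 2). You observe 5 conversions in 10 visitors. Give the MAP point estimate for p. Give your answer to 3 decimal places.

p̂_MAP = 0.727

Prior: Beta(12, 2).
Data: 5 successes in 10 trials. The binomial likelihood contributes p^5(1−p)^5, so the posterior is Beta(12+5, 2+5) = Beta(17, 7).
For Beta(a, b) with a, b > 1 the mode is (a−1)/(a+b−2) = 16/22 ≈ 0.727.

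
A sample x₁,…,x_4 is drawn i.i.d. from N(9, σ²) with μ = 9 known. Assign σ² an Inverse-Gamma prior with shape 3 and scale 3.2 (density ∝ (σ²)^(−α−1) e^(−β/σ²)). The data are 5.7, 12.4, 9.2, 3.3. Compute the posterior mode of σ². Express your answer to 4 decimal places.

σ̂²_MAP = 5.1150

Sum of squared deviations about the known mean: SS = (5.7−9)² + (12.4−9)² + (9.2−9)² + (3.3−9)² = 54.98.
The Normal likelihood contributes (σ²)^(−n/2) exp(−SS/(2σ²)), so the posterior is Inverse-Gamma(α + n/2, β + SS/2) = Inverse-Gamma(5, 30.69).
The mode of Inverse-Gamma(a, b) is b/(a+1) = 30.69/6 ≈ 5.1150.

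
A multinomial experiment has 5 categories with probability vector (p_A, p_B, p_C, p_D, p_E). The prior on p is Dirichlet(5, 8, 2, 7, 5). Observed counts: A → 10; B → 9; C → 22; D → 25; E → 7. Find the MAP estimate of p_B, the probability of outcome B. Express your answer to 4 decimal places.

The posterior is Dirichlet(αᵢ + nᵢ) = Dirichlet(15, 17, 24, 32, 12).
For a Dirichlet(a₁,…,a_K) with all aᵢ > 1, the mode has j-th component (aⱼ − 1)/(Σaᵢ − K).
Here Σaᵢ = 100 and K = 5, so p_B = (17 − 1)/(100 − 5) = 16/95 ≈ 0.1684.

MAP estimate of p_B = 0.1684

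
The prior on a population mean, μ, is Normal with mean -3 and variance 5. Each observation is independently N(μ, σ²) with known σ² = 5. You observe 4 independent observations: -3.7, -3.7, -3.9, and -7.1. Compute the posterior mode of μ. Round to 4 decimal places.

μ̂_MAP = -4.2800

n = 4; x̄ = ((-3.7) + (-3.7) + (-3.9) + (-7.1))/4 = -18.4/4 = -4.6.
For a Normal prior and Normal likelihood with known variance, the posterior is Normal; its mode equals its mean, the precision-weighted average.
Prior precision 1/σ₀² = 1/5 = 0.2; data precision n/σ² = 4/5 = 0.8.
μ̂ = (0.2·(-3) + 0.8·(-4.6)) / (0.2 + 0.8) = (-4.28)/1 = -4.2800.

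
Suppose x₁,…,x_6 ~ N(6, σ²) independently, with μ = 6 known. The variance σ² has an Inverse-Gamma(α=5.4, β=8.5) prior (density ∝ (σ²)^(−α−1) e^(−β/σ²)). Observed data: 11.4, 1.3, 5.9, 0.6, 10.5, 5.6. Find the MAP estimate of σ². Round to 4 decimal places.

σ̂²_MAP = 6.2676

Sum of squared deviations about the known mean: SS = (11.4−6)² + (1.3−6)² + (5.9−6)² + (0.6−6)² + (10.5−6)² + (5.6−6)² = 100.83.
The Normal likelihood contributes (σ²)^(−n/2) exp(−SS/(2σ²)), so the posterior is Inverse-Gamma(α + n/2, β + SS/2) = Inverse-Gamma(8.4, 58.915).
The mode of Inverse-Gamma(a, b) is b/(a+1) = 58.915/9.4 ≈ 6.2676.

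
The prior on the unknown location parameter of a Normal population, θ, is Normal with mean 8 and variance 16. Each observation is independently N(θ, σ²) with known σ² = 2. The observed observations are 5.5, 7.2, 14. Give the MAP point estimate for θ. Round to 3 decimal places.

θ̂_MAP = 8.864

n = 3; x̄ = (5.5 + 7.2 + 14)/3 = 26.7/3 = 8.9.
For a Normal prior and Normal likelihood with known variance, the posterior is Normal; its mode equals its mean, the precision-weighted average.
Prior precision 1/σ₀² = 1/16 = 0.0625; data precision n/σ² = 3/2 = 1.5.
θ̂ = (0.0625·8 + 1.5·8.9) / (0.0625 + 1.5) = 13.85/1.5625 = 8.864.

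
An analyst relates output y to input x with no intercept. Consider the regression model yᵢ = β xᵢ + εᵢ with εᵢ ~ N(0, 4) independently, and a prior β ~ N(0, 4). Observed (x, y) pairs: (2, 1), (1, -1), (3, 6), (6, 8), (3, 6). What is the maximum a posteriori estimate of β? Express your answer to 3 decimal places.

log p(β | y) = −Σ(yᵢ − βxᵢ)²/(2·4) − β²/(2·4) + const.
Setting the derivative to zero: Σxᵢ(yᵢ − βxᵢ)/4 − β/4 = 0, so β = Σxᵢyᵢ / (Σxᵢ² + σ²/τ²).
Σxᵢyᵢ = 2·1 + 1·(-1) + 3·6 + 6·8 + 3·6 = 85; Σxᵢ² = 59; σ²/τ² = 1.
β̂_MAP = 85 / (59 + 1) = 85/60 ≈ 1.417.

β̂_MAP = 1.417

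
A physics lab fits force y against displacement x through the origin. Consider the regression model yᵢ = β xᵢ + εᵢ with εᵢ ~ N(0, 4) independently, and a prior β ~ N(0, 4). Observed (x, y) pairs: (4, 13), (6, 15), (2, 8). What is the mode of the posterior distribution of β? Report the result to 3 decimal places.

log p(β | y) = −Σ(yᵢ − βxᵢ)²/(2·4) − β²/(2·4) + const.
Setting the derivative to zero: Σxᵢ(yᵢ − βxᵢ)/4 − β/4 = 0, so β = Σxᵢyᵢ / (Σxᵢ² + σ²/τ²).
Σxᵢyᵢ = 4·13 + 6·15 + 2·8 = 158; Σxᵢ² = 56; σ²/τ² = 1.
β̂_MAP = 158 / (56 + 1) = 158/57 ≈ 2.772.

β̂_MAP = 2.772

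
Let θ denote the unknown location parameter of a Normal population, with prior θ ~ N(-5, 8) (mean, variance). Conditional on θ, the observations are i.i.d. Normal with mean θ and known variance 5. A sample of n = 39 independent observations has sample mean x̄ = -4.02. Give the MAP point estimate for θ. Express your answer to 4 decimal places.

n = 39, x̄ = -4.02.
For a Normal prior and Normal likelihood with known variance, the posterior is Normal; its mode equals its mean, the precision-weighted average.
Prior precision 1/σ₀² = 1/8 = 0.125; data precision n/σ² = 39/5 = 7.8.
θ̂ = (0.125·(-5) + 7.8·(-4.02)) / (0.125 + 7.8) = (-31.981)/7.925 = -31981/7925 ≈ -4.0355.

θ̂_MAP = -4.0355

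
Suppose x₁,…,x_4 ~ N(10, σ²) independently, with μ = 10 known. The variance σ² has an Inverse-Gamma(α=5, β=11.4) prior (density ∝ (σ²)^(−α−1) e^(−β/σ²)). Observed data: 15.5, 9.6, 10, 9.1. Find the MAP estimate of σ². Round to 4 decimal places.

Sum of squared deviations about the known mean: SS = (15.5−10)² + (9.6−10)² + (10−10)² + (9.1−10)² = 31.22.
The Normal likelihood contributes (σ²)^(−n/2) exp(−SS/(2σ²)), so the posterior is Inverse-Gamma(α + n/2, β + SS/2) = Inverse-Gamma(7, 27.01).
The mode of Inverse-Gamma(a, b) is b/(a+1) = 27.01/8 ≈ 3.3763.

σ̂²_MAP = 3.3763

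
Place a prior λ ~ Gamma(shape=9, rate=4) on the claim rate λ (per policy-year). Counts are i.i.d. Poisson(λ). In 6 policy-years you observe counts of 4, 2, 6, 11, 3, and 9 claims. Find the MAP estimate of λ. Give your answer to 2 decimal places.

Σxᵢ = 4+2+6+11+3+9 = 35, with n = 6.
Posterior ∝ λ^8e^(−4λ) · λ^35e^(−6λ) = λ^43e^(−10λ), i.e. Gamma(shape=44, rate=10).
The mode of a Gamma(a, b) with a ≥ 1 (shape–rate) is (a−1)/b = 43/10 ≈ 4.30.

λ̂_MAP = 4.30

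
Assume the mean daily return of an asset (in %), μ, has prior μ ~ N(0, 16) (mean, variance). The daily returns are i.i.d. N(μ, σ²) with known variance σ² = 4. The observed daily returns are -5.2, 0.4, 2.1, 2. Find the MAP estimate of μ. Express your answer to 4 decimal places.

n = 4; x̄ = ((-5.2) + 0.4 + 2.1 + 2)/4 = -0.7/4 = -0.175.
For a Normal prior and Normal likelihood with known variance, the posterior is Normal; its mode equals its mean, the precision-weighted average.
Prior precision 1/σ₀² = 1/16 = 0.0625; data precision n/σ² = 4/4 = 1.
μ̂ = (0.0625·0 + 1·(-0.175)) / (0.0625 + 1) = (-0.175)/1.0625 = -14/85 ≈ -0.1647.

μ̂_MAP = -0.1647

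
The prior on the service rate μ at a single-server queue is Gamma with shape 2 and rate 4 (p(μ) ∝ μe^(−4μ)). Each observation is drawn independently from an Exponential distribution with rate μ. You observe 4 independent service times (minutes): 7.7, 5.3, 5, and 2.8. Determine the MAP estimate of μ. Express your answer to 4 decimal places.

μ̂_MAP = 0.2016

The Exponential(rate=μ) likelihood is ∝ μ^n e^(−μΣtᵢ). Here n = 4 and Σtᵢ = 7.7 + 5.3 + 5 + 2.8 = 20.8.
Posterior ∝ μe^(−4μ) · μ^4e^(−20.8μ) = μ^5e^(−24.8μ), i.e. Gamma(6, 24.8).
Mode = (a−1)/b = 5/24.8 ≈ 0.2016.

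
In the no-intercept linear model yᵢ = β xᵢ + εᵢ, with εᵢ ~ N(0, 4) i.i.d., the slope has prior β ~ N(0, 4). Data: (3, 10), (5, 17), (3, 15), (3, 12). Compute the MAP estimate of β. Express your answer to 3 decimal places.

β̂_MAP = 3.698

log p(β | y) = −Σ(yᵢ − βxᵢ)²/(2·4) − β²/(2·4) + const.
Setting the derivative to zero: Σxᵢ(yᵢ − βxᵢ)/4 − β/4 = 0, so β = Σxᵢyᵢ / (Σxᵢ² + σ²/τ²).
Σxᵢyᵢ = 3·10 + 5·17 + 3·15 + 3·12 = 196; Σxᵢ² = 52; σ²/τ² = 1.
β̂_MAP = 196 / (52 + 1) = 196/53 ≈ 3.698.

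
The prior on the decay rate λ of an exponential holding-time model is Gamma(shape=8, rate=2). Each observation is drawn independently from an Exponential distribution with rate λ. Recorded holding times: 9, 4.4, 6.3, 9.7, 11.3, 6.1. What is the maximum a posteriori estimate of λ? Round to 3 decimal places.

The Exponential(rate=λ) likelihood is ∝ λ^n e^(−λΣtᵢ). Here n = 6 and Σtᵢ = 9 + 4.4 + 6.3 + 9.7 + 11.3 + 6.1 = 46.8.
Posterior ∝ λ^7e^(−2λ) · λ^6e^(−46.8λ) = λ^13e^(−48.8λ), i.e. Gamma(14, 48.8).
Mode = (a−1)/b = 13/48.8 ≈ 0.266.

λ̂_MAP = 0.266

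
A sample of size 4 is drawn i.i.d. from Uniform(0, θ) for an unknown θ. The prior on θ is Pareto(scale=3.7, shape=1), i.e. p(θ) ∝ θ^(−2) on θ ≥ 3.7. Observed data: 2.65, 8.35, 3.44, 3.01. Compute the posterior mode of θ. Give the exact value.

The Uniform(0, θ) likelihood is θ^(−n) for θ ≥ max(xᵢ), zero otherwise. Here max(xᵢ) = 8.35.
Posterior ∝ θ^(−2) · θ^(−4) = θ^(−6) on θ ≥ max(3.7, 8.35) = 8.35.
This density is strictly decreasing in θ, so the posterior mode lies at the lower boundary of the support.

θ̂_MAP = 8.35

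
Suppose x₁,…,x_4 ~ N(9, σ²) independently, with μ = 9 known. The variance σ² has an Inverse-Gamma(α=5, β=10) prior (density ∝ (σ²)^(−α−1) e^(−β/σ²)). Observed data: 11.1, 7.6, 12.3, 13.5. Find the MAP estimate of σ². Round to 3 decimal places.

σ̂²_MAP = 3.594

Sum of squared deviations about the known mean: SS = (11.1−9)² + (7.6−9)² + (12.3−9)² + (13.5−9)² = 37.51.
The Normal likelihood contributes (σ²)^(−n/2) exp(−SS/(2σ²)), so the posterior is Inverse-Gamma(α + n/2, β + SS/2) = Inverse-Gamma(7, 28.755).
The mode of Inverse-Gamma(a, b) is b/(a+1) = 28.755/8 ≈ 3.594.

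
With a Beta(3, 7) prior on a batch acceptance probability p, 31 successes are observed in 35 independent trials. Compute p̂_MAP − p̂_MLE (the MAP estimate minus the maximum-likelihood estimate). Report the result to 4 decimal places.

MAP − MLE = -0.1183

Posterior is Beta(34, 11); MAP = (34−1)/(45−2) = 33/43 ≈ 0.76744.
MLE ignores the prior: p̂_MLE = k/n = 31/35 ≈ 0.88571.
Difference = 33/43 − 31/35 = -178/1505 ≈ -0.1183.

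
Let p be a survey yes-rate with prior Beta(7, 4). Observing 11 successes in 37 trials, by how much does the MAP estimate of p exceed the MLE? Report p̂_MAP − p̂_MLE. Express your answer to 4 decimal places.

MAP − MLE = 0.0723

Posterior is Beta(18, 30); MAP = (18−1)/(48−2) = 17/46 ≈ 0.36957.
MLE ignores the prior: p̂_MLE = k/n = 11/37 ≈ 0.29730.
Difference = 17/46 − 11/37 = 123/1702 ≈ 0.0723.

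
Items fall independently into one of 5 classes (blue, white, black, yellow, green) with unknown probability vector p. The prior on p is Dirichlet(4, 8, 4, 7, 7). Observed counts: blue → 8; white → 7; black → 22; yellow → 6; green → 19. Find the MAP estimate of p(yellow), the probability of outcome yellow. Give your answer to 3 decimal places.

MAP estimate of p(yellow) = 0.138

The posterior is Dirichlet(αᵢ + nᵢ) = Dirichlet(12, 15, 26, 13, 26).
For a Dirichlet(a₁,…,a_K) with all aᵢ > 1, the mode has j-th component (aⱼ − 1)/(Σaᵢ − K).
Here Σaᵢ = 92 and K = 5, so p(yellow) = (13 − 1)/(92 − 5) = 12/87 ≈ 0.138.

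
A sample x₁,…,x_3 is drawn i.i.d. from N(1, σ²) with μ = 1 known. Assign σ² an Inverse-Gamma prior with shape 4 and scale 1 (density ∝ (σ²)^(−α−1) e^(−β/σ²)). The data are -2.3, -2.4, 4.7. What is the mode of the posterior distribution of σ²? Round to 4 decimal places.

Sum of squared deviations about the known mean: SS = (-2.3−1)² + (-2.4−1)² + (4.7−1)² = 36.14.
The Normal likelihood contributes (σ²)^(−n/2) exp(−SS/(2σ²)), so the posterior is Inverse-Gamma(α + n/2, β + SS/2) = Inverse-Gamma(5.5, 19.07).
The mode of Inverse-Gamma(a, b) is b/(a+1) = 19.07/6.5 ≈ 2.9338.

σ̂²_MAP = 2.9338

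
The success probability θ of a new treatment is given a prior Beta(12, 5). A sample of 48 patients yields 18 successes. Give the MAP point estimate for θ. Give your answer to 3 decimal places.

θ̂_MAP = 0.460

Prior: Beta(12, 5).
Data: 18 successes in 48 trials. The binomial likelihood contributes θ^18(1−θ)^30, so the posterior is Beta(12+18, 5+30) = Beta(30, 35).
For Beta(a, b) with a, b > 1 the mode is (a−1)/(a+b−2) = 29/63 ≈ 0.460.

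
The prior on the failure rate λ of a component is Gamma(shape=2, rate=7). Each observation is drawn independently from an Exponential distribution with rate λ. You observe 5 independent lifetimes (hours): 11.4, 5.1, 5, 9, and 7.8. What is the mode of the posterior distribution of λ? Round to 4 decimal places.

λ̂_MAP = 0.1325

The Exponential(rate=λ) likelihood is ∝ λ^n e^(−λΣtᵢ). Here n = 5 and Σtᵢ = 11.4 + 5.1 + 5 + 9 + 7.8 = 38.3.
Posterior ∝ λe^(−7λ) · λ^5e^(−38.3λ) = λ^6e^(−45.3λ), i.e. Gamma(7, 45.3).
Mode = (a−1)/b = 6/45.3 ≈ 0.1325.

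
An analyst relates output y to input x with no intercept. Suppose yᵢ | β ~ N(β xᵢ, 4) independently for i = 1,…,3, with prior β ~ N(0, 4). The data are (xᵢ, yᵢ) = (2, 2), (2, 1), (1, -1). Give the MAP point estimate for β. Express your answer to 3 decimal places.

β̂_MAP = 0.500

log p(β | y) = −Σ(yᵢ − βxᵢ)²/(2·4) − β²/(2·4) + const.
Setting the derivative to zero: Σxᵢ(yᵢ − βxᵢ)/4 − β/4 = 0, so β = Σxᵢyᵢ / (Σxᵢ² + σ²/τ²).
Σxᵢyᵢ = 2·2 + 2·1 + 1·(-1) = 5; Σxᵢ² = 9; σ²/τ² = 1.
β̂_MAP = 5 / (9 + 1) = 5/10 ≈ 0.500.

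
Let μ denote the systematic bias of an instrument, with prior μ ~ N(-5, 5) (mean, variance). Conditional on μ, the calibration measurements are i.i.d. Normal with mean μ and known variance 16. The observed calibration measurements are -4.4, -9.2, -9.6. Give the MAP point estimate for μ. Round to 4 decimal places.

μ̂_MAP = -6.3226

n = 3; x̄ = ((-4.4) + (-9.2) + (-9.6))/3 = -23.2/3 = -116/15 ≈ -7.7333.
For a Normal prior and Normal likelihood with known variance, the posterior is Normal; its mode equals its mean, the precision-weighted average.
Prior precision 1/σ₀² = 1/5 = 0.2; data precision n/σ² = 3/16 = 0.1875.
μ̂ = (0.2·(-5) + 0.1875·(-116/15)) / (0.2 + 0.1875) = (-2.45)/0.3875 = -196/31 ≈ -6.3226.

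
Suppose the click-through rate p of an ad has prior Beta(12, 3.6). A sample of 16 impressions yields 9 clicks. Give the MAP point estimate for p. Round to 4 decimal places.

Prior: Beta(12, 3.6).
Data: 9 successes in 16 trials. The binomial likelihood contributes p^9(1−p)^7, so the posterior is Beta(12+9, 3.6+7) = Beta(21, 10.6).
For Beta(a, b) with a, b > 1 the mode is (a−1)/(a+b−2) = 20/29.6 ≈ 0.6757.

p̂_MAP = 0.6757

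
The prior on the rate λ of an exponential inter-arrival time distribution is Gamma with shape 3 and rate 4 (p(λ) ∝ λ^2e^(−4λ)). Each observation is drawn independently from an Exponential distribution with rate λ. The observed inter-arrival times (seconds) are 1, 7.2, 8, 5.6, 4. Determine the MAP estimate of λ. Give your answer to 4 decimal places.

The Exponential(rate=λ) likelihood is ∝ λ^n e^(−λΣtᵢ). Here n = 5 and Σtᵢ = 1 + 7.2 + 8 + 5.6 + 4 = 25.8.
Posterior ∝ λ^2e^(−4λ) · λ^5e^(−25.8λ) = λ^7e^(−29.8λ), i.e. Gamma(8, 29.8).
Mode = (a−1)/b = 7/29.8 ≈ 0.2349.

λ̂_MAP = 0.2349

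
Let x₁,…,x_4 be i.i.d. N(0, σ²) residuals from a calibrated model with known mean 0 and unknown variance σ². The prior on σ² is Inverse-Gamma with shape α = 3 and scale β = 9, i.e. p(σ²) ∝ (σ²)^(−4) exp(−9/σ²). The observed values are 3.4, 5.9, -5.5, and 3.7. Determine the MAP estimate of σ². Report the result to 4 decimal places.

σ̂²_MAP = 9.0258

Sum of squared deviations about the known mean: SS = (3.4−0)² + (5.9−0)² + (-5.5−0)² + (3.7−0)² = 90.31.
The Normal likelihood contributes (σ²)^(−n/2) exp(−SS/(2σ²)), so the posterior is Inverse-Gamma(α + n/2, β + SS/2) = Inverse-Gamma(5, 54.155).
The mode of Inverse-Gamma(a, b) is b/(a+1) = 54.155/6 ≈ 9.0258.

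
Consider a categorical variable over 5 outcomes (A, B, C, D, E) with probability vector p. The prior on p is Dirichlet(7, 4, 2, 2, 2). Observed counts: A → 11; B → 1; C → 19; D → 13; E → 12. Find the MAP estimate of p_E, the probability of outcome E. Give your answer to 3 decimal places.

The posterior is Dirichlet(αᵢ + nᵢ) = Dirichlet(18, 5, 21, 15, 14).
For a Dirichlet(a₁,…,a_K) with all aᵢ > 1, the mode has j-th component (aⱼ − 1)/(Σaᵢ − K).
Here Σaᵢ = 73 and K = 5, so p_E = (14 − 1)/(73 − 5) = 13/68 ≈ 0.191.

MAP estimate of p_E = 0.191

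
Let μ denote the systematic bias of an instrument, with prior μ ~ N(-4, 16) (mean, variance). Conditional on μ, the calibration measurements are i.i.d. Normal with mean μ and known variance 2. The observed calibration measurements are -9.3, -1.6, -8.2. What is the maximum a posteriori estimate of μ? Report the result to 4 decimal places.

n = 3; x̄ = ((-9.3) + (-1.6) + (-8.2))/3 = -19.1/3 = -191/30 ≈ -6.3667.
For a Normal prior and Normal likelihood with known variance, the posterior is Normal; its mode equals its mean, the precision-weighted average.
Prior precision 1/σ₀² = 1/16 = 0.0625; data precision n/σ² = 3/2 = 1.5.
μ̂ = (0.0625·(-4) + 1.5·(-191/30)) / (0.0625 + 1.5) = (-9.8)/1.5625 = -6.2720.

μ̂_MAP = -6.2720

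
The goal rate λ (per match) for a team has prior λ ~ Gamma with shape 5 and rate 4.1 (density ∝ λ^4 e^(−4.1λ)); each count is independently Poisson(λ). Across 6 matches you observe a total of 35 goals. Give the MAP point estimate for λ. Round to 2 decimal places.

Σxᵢ = 35, n = 6.
Posterior ∝ λ^4e^(−4.1λ) · λ^35e^(−6λ) = λ^39e^(−10.1λ), i.e. Gamma(shape=40, rate=10.1).
The mode of a Gamma(a, b) with a ≥ 1 (shape–rate) is (a−1)/b = 39/10.1 ≈ 3.86.

λ̂_MAP = 3.86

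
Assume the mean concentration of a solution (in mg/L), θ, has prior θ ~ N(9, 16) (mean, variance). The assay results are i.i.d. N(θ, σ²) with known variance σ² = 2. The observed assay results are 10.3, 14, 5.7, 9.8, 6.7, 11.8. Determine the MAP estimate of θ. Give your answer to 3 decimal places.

n = 6; x̄ = (10.3 + 14 + 5.7 + 9.8 + 6.7 + 11.8)/6 = 58.3/6 = 583/60 ≈ 9.7167.
For a Normal prior and Normal likelihood with known variance, the posterior is Normal; its mode equals its mean, the precision-weighted average.
Prior precision 1/σ₀² = 1/16 = 0.0625; data precision n/σ² = 6/2 = 3.
θ̂ = (0.0625·9 + 3·(583/60)) / (0.0625 + 3) = 29.7125/3.0625 = 2377/245 ≈ 9.702.

θ̂_MAP = 9.702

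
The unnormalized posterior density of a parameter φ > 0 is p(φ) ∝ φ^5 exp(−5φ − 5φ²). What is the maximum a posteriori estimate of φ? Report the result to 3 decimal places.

φ̂_MAP = 0.500

ℓ'(φ) = 5/φ − 5 − 10φ. Setting this to zero and multiplying by φ: 10φ² + 5φ − 5 = 0.
φ = (−5 + √(5² + 4·10·5)) / (2·10) = (−5 + √225) / 20 = (−5 + 15)/20 = 1/2.
ℓ''(φ) = −5/φ² − 10 < 0, confirming a maximum.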